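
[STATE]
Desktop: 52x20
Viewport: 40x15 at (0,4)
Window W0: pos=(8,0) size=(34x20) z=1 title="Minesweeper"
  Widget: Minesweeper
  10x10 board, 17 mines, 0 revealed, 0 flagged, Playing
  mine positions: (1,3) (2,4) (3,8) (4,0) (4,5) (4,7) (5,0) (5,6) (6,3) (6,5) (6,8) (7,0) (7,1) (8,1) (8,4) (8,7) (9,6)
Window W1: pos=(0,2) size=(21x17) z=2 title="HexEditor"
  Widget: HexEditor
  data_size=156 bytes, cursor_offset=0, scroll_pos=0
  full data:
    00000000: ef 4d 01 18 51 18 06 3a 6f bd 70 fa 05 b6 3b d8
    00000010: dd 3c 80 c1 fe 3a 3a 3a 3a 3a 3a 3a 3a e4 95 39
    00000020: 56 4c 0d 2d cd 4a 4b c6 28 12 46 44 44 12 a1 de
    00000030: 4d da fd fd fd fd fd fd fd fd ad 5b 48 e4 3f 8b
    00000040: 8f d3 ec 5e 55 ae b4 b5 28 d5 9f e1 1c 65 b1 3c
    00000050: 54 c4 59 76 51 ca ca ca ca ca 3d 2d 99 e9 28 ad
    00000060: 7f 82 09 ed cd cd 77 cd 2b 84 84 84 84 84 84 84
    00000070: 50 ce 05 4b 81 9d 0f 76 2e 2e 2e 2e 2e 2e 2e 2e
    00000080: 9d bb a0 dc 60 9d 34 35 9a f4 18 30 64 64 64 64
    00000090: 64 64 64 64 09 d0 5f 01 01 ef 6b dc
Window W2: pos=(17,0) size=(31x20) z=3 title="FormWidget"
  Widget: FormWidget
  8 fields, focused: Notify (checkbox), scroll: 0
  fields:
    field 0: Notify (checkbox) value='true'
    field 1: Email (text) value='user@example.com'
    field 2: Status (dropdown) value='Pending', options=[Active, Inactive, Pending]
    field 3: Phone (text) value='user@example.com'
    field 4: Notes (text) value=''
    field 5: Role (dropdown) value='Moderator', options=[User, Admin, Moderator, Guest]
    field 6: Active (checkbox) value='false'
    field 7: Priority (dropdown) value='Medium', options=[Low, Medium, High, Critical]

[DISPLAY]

┠────────────────┃  Email:      [user@ex
┃00000000  EF 4d ┃  Status:     [Pending
┃00000010  dd 3c ┃  Phone:      [user@ex
┃00000020  56 4c ┃  Notes:      [       
┃00000030  4d da ┃  Role:       [Moderat
┃00000040  8f d3 ┃  Active:     [ ]     
┃00000050  54 c4 ┃  Priority:   [Medium 
┃00000060  7f 82 ┃                      
┃00000070  50 ce ┃                      
┃00000080  9d bb ┃                      
┃00000090  64 64 ┃                      
┃                ┃                      
┃                ┃                      
┃                ┃                      
┗━━━━━━━━━━━━━━━━┃                      


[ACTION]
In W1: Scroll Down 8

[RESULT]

┠────────────────┃  Email:      [user@ex
┃00000080  9d bb ┃  Status:     [Pending
┃00000090  64 64 ┃  Phone:      [user@ex
┃                ┃  Notes:      [       
┃                ┃  Role:       [Moderat
┃                ┃  Active:     [ ]     
┃                ┃  Priority:   [Medium 
┃                ┃                      
┃                ┃                      
┃                ┃                      
┃                ┃                      
┃                ┃                      
┃                ┃                      
┃                ┃                      
┗━━━━━━━━━━━━━━━━┃                      


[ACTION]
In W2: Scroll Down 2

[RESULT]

┠────────────────┃  Phone:      [user@ex
┃00000080  9d bb ┃  Notes:      [       
┃00000090  64 64 ┃  Role:       [Moderat
┃                ┃  Active:     [ ]     
┃                ┃  Priority:   [Medium 
┃                ┃                      
┃                ┃                      
┃                ┃                      
┃                ┃                      
┃                ┃                      
┃                ┃                      
┃                ┃                      
┃                ┃                      
┃                ┃                      
┗━━━━━━━━━━━━━━━━┃                      


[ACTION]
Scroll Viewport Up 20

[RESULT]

        ┏━━━━━━━━┏━━━━━━━━━━━━━━━━━━━━━━
        ┃ Mineswe┃ FormWidget           
┏━━━━━━━━━━━━━━━━┠──────────────────────
┃ HexEditor      ┃  Status:     [Pending
┠────────────────┃  Phone:      [user@ex
┃00000080  9d bb ┃  Notes:      [       
┃00000090  64 64 ┃  Role:       [Moderat
┃                ┃  Active:     [ ]     
┃                ┃  Priority:   [Medium 
┃                ┃                      
┃                ┃                      
┃                ┃                      
┃                ┃                      
┃                ┃                      
┃                ┃                      


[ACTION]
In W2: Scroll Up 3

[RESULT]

        ┏━━━━━━━━┏━━━━━━━━━━━━━━━━━━━━━━
        ┃ Mineswe┃ FormWidget           
┏━━━━━━━━━━━━━━━━┠──────────────────────
┃ HexEditor      ┃> Notify:     [x]     
┠────────────────┃  Email:      [user@ex
┃00000080  9d bb ┃  Status:     [Pending
┃00000090  64 64 ┃  Phone:      [user@ex
┃                ┃  Notes:      [       
┃                ┃  Role:       [Moderat
┃                ┃  Active:     [ ]     
┃                ┃  Priority:   [Medium 
┃                ┃                      
┃                ┃                      
┃                ┃                      
┃                ┃                      


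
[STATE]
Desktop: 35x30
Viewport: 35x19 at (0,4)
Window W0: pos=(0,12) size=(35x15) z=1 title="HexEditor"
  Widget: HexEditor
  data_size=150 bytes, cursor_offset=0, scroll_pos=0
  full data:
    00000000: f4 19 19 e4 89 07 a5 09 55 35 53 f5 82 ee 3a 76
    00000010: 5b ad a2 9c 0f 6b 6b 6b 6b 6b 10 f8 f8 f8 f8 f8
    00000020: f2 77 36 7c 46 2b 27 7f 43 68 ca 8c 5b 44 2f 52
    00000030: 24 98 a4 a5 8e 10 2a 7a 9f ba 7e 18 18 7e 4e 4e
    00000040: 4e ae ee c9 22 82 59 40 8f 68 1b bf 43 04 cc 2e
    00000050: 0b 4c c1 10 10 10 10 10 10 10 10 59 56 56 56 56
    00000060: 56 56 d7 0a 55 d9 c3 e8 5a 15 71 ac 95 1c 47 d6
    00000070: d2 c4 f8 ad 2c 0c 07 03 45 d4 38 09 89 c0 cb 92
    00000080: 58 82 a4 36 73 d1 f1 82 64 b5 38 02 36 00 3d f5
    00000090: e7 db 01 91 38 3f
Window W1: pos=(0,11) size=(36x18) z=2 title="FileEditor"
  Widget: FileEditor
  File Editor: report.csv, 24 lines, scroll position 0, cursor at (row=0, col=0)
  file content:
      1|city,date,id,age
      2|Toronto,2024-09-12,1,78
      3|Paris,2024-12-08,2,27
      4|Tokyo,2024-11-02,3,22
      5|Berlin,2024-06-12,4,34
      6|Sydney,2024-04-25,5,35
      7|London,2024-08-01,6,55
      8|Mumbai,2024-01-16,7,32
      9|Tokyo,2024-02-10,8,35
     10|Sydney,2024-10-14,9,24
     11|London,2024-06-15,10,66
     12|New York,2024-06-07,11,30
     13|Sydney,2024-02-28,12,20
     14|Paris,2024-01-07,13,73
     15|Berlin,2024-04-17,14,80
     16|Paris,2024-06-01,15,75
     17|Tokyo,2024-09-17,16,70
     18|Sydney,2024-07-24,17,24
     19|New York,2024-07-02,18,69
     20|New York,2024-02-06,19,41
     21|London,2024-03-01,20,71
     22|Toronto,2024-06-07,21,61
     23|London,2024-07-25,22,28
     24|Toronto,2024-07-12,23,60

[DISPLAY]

                                   
                                   
                                   
                                   
                                   
                                   
                                   
┏━━━━━━━━━━━━━━━━━━━━━━━━━━━━━━━━━━
┃ FileEditor                       
┠──────────────────────────────────
┃█ity,date,id,age                 ▲
┃Toronto,2024-09-12,1,78          █
┃Paris,2024-12-08,2,27            ░
┃Tokyo,2024-11-02,3,22            ░
┃Berlin,2024-06-12,4,34           ░
┃Sydney,2024-04-25,5,35           ░
┃London,2024-08-01,6,55           ░
┃Mumbai,2024-01-16,7,32           ░
┃Tokyo,2024-02-10,8,35            ░


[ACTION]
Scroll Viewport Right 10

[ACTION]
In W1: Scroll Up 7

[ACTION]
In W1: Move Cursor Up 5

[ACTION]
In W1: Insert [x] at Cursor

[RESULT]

                                   
                                   
                                   
                                   
                                   
                                   
                                   
┏━━━━━━━━━━━━━━━━━━━━━━━━━━━━━━━━━━
┃ FileEditor                       
┠──────────────────────────────────
┃x█ity,date,id,age                ▲
┃Toronto,2024-09-12,1,78          █
┃Paris,2024-12-08,2,27            ░
┃Tokyo,2024-11-02,3,22            ░
┃Berlin,2024-06-12,4,34           ░
┃Sydney,2024-04-25,5,35           ░
┃London,2024-08-01,6,55           ░
┃Mumbai,2024-01-16,7,32           ░
┃Tokyo,2024-02-10,8,35            ░


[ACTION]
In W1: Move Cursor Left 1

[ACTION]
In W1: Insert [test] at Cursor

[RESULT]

                                   
                                   
                                   
                                   
                                   
                                   
                                   
┏━━━━━━━━━━━━━━━━━━━━━━━━━━━━━━━━━━
┃ FileEditor                       
┠──────────────────────────────────
┃test█city,date,id,age            ▲
┃Toronto,2024-09-12,1,78          █
┃Paris,2024-12-08,2,27            ░
┃Tokyo,2024-11-02,3,22            ░
┃Berlin,2024-06-12,4,34           ░
┃Sydney,2024-04-25,5,35           ░
┃London,2024-08-01,6,55           ░
┃Mumbai,2024-01-16,7,32           ░
┃Tokyo,2024-02-10,8,35            ░


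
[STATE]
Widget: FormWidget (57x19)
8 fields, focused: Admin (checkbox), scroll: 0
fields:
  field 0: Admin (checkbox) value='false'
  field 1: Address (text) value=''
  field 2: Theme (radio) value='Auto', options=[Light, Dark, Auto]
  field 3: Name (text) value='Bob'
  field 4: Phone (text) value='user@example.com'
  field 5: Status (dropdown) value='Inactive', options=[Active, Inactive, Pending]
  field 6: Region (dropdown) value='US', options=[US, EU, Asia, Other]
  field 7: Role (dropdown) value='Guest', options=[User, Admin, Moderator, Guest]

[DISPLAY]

> Admin:      [ ]                                        
  Address:    [                                         ]
  Theme:      ( ) Light  ( ) Dark  (●) Auto              
  Name:       [Bob                                      ]
  Phone:      [user@example.com                         ]
  Status:     [Inactive                                ▼]
  Region:     [US                                      ▼]
  Role:       [Guest                                   ▼]
                                                         
                                                         
                                                         
                                                         
                                                         
                                                         
                                                         
                                                         
                                                         
                                                         
                                                         


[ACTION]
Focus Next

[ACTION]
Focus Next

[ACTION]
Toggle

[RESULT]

  Admin:      [ ]                                        
  Address:    [                                         ]
> Theme:      ( ) Light  ( ) Dark  (●) Auto              
  Name:       [Bob                                      ]
  Phone:      [user@example.com                         ]
  Status:     [Inactive                                ▼]
  Region:     [US                                      ▼]
  Role:       [Guest                                   ▼]
                                                         
                                                         
                                                         
                                                         
                                                         
                                                         
                                                         
                                                         
                                                         
                                                         
                                                         


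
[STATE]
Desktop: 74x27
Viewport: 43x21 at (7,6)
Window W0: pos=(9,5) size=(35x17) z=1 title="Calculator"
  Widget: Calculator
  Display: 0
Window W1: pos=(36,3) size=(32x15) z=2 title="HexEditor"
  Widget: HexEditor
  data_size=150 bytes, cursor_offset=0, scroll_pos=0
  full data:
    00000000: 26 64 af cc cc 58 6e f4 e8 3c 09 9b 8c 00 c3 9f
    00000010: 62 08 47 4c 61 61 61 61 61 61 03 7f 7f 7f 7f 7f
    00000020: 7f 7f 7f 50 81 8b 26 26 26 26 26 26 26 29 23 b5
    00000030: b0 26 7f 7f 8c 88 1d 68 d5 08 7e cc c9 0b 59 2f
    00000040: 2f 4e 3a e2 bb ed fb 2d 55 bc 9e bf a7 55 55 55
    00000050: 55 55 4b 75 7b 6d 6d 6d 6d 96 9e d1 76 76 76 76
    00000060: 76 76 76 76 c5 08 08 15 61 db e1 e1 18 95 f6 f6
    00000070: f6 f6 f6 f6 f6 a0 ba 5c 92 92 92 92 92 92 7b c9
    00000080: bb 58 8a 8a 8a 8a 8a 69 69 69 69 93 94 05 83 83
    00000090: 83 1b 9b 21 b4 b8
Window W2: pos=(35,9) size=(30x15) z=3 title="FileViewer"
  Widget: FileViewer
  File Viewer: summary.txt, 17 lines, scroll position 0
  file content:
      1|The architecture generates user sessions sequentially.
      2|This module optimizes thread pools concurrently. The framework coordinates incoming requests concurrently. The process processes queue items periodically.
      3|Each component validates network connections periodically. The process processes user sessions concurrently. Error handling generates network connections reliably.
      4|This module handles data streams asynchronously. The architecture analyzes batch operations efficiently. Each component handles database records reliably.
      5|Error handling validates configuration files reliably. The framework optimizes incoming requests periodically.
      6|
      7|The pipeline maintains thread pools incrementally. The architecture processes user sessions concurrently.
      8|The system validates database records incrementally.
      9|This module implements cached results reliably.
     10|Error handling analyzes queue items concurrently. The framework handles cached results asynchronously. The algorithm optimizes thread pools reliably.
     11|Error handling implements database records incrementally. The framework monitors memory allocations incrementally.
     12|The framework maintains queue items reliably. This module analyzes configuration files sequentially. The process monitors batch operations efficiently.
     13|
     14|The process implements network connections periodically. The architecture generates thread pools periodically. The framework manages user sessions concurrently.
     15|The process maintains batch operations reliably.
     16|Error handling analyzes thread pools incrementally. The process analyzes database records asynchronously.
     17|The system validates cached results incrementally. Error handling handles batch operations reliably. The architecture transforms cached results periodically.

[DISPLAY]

  ┃ Calculator               ┃00000000  26 
  ┠──────────────────────────┃00000010  62 
  ┃                          ┃00000020  7f 
  ┃┌───┬───┬───┬───┐        ┏━━━━━━━━━━━━━━
  ┃│ 7 │ 8 │ 9 │ ÷ │        ┃ FileViewer   
  ┃├───┼───┼───┼───┤        ┠──────────────
  ┃│ 4 │ 5 │ 6 │ × │        ┃The architectu
  ┃├───┼───┼───┼───┤        ┃This module op
  ┃│ 1 │ 2 │ 3 │ - │        ┃Each component
  ┃├───┼───┼───┼───┤        ┃This module ha
  ┃│ 0 │ . │ = │ + │        ┃Error handling
  ┃├───┼───┼───┼───┤        ┃              
  ┃│ C │ MC│ MR│ M+│        ┃The pipeline m
  ┃└───┴───┴───┴───┘        ┃The system val
  ┃                         ┃This module im
  ┗━━━━━━━━━━━━━━━━━━━━━━━━━┃Error handling
                            ┃Error handling
                            ┗━━━━━━━━━━━━━━
                                           
                                           
                                           


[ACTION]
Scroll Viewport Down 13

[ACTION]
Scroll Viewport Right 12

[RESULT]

or               ┃00000000  26 64 af cc cc 
─────────────────┃00000010  62 08 47 4c 61 
                 ┃00000020  7f 7f 7f 50 81 
───┬───┐        ┏━━━━━━━━━━━━━━━━━━━━━━━━━━
 9 │ ÷ │        ┃ FileViewer               
───┼───┤        ┠──────────────────────────
 6 │ × │        ┃The architecture generates
───┼───┤        ┃This module optimizes thre
 3 │ - │        ┃Each component validates n
───┼───┤        ┃This module handles data s
 = │ + │        ┃Error handling validates c
───┼───┤        ┃                          
 MR│ M+│        ┃The pipeline maintains thr
───┴───┘        ┃The system validates datab
                ┃This module implements cac
━━━━━━━━━━━━━━━━┃Error handling analyzes qu
                ┃Error handling implements 
                ┗━━━━━━━━━━━━━━━━━━━━━━━━━━
                                           
                                           
                                           


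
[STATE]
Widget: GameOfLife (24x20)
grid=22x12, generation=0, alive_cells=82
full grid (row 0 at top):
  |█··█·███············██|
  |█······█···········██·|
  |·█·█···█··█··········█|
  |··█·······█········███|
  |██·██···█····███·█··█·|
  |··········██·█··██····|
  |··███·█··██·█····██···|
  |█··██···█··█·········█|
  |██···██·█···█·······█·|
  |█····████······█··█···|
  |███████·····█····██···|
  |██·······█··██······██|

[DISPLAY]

Gen: 0                  
█··█·███············██  
█······█···········██·  
·█·█···█··█··········█  
··█·······█········███  
██·██···█····███·█··█·  
··········██·█··██····  
··███·█··██·█····██···  
█··██···█··█·········█  
██···██·█···█·······█·  
█····████······█··█···  
███████·····█····██···  
██·······█··██······██  
                        
                        
                        
                        
                        
                        
                        


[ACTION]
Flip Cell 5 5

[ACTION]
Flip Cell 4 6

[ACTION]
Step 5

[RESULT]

Gen: 5                  
··███··············██·  
······█··█············  
··█···█··█·····███····  
·█·█···██······██·█·█·  
····██···██·····██··█·  
█········█·██·········  
██········██·██·······  
··██······█···█·······  
··█··██·····██····█···  
··········██····██·██·  
·██·············██·█··  
·███████··········█···  
                        
                        
                        
                        
                        
                        
                        


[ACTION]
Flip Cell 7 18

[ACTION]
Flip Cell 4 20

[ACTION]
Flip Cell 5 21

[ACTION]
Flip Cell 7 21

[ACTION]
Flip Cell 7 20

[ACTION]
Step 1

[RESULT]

Gen: 6                  
···█··················  
··█··█··········█·····  
··█···█··█·····█·█····  
··███████·█·······█···  
····█····███···███····  
██·······█··██········  
███······█···██·····██  
··██······█···█····█··  
··██······█·██····█··█  
·██········██···█··██·  
·█··███·········█··██·  
·█·████··········██···  
                        
                        
                        
                        
                        
                        
                        


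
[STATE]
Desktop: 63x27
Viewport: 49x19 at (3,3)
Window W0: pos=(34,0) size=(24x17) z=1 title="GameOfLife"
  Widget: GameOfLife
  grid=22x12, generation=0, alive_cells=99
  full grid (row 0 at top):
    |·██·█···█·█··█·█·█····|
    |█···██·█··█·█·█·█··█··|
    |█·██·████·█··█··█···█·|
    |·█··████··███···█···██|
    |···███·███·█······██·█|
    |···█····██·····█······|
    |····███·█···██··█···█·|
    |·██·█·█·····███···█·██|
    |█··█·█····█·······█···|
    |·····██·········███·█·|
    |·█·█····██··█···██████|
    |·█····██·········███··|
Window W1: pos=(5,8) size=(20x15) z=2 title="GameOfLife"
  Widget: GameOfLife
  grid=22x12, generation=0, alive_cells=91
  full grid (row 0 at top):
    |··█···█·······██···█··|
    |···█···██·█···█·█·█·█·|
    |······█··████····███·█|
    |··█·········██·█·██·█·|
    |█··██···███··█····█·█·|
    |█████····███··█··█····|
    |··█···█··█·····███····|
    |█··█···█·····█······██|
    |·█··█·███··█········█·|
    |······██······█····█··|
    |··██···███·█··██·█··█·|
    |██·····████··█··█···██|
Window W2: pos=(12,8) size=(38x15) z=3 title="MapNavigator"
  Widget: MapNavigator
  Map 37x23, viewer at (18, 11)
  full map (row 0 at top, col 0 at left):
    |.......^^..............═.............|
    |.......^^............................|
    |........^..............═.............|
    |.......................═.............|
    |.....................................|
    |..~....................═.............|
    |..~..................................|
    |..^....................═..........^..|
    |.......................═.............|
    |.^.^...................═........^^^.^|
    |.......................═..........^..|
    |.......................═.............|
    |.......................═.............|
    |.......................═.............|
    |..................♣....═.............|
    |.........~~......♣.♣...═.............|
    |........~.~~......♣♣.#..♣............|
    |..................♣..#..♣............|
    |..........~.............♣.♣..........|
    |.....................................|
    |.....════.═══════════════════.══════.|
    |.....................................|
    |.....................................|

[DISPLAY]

                               ┃Gen: 0           
                               ┃·██·█···█·█··█·█·
                               ┃█···██·█··█·█·█·█
                               ┃█·██·████·█··█··█
                               ┃·█··████··███···█
  ┏━━━━━━┏━━━━━━━━━━━━━━━━━━━━━━━━━━━━━━━━━━━━┓··
  ┃ GameO┃ MapNavigator                       ┃█·
  ┠──────┠────────────────────────────────────┨·█
  ┃Gen: 0┃..~.................................┃··
  ┃·█···█┃..^....................═..........^.┃··
  ┃····█·┃.......................═............┃·█
  ┃█·····┃.^.^...................═........^^^.┃·█
  ┃·██···┃.......................═..........^.┃··
  ┃███···┃..................@....═............┃━━
  ┃█···█·┃.......................═............┃  
  ┃·█···█┃.......................═............┃  
  ┃··█·██┃..................♣....═............┃  
  ┃····██┃.........~~......♣.♣...═............┃  
  ┃██···█┃........~.~~......♣♣.#..♣...........┃  


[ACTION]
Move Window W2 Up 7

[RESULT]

         ┠────────────────────────────────────┨  
         ┃..~.................................┃█·
         ┃..^....................═..........^.┃·█
         ┃.......................═............┃·█
         ┃.^.^...................═........^^^.┃·█
  ┏━━━━━━┃.......................═..........^.┃··
  ┃ GameO┃..................@....═............┃█·
  ┠──────┃.......................═............┃·█
  ┃Gen: 0┃.......................═............┃··
  ┃·█···█┃..................♣....═............┃··
  ┃····█·┃.........~~......♣.♣...═............┃·█
  ┃█·····┃........~.~~......♣♣.#..♣...........┃·█
  ┃·██···┗━━━━━━━━━━━━━━━━━━━━━━━━━━━━━━━━━━━━┛··
  ┃███····███··█··█··┃         ┗━━━━━━━━━━━━━━━━━
  ┃█···█··█·····███··┃                           
  ┃·█···█·····█······┃                           
  ┃··█·███··█········┃                           
  ┃····██······█····█┃                           
  ┃██···███·█··██·█··┃                           


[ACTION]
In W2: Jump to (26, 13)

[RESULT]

         ┠────────────────────────────────────┨  
         ┃...............═.............       ┃█·
         ┃...............═........^^^.^       ┃·█
         ┃...............═..........^..       ┃·█
         ┃...............═.............       ┃·█
  ┏━━━━━━┃...............═.............       ┃··
  ┃ GameO┃...............═..@..........       ┃█·
  ┠──────┃..........♣....═.............       ┃·█
  ┃Gen: 0┃.~~......♣.♣...═.............       ┃··
  ┃·█···█┃~.~~......♣♣.#..♣............       ┃··
  ┃····█·┃..........♣..#..♣............       ┃·█
  ┃█·····┃..~.............♣.♣..........       ┃·█
  ┃·██···┗━━━━━━━━━━━━━━━━━━━━━━━━━━━━━━━━━━━━┛··
  ┃███····███··█··█··┃         ┗━━━━━━━━━━━━━━━━━
  ┃█···█··█·····███··┃                           
  ┃·█···█·····█······┃                           
  ┃··█·███··█········┃                           
  ┃····██······█····█┃                           
  ┃██···███·█··██·█··┃                           


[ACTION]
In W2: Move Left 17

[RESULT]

         ┠────────────────────────────────────┨  
         ┃         .......................═...┃█·
         ┃         .^.^...................═...┃·█
         ┃         .......................═...┃·█
         ┃         .......................═...┃·█
  ┏━━━━━━┃         .......................═...┃··
  ┃ GameO┃         .........@.............═...┃█·
  ┠──────┃         ..................♣....═...┃·█
  ┃Gen: 0┃         .........~~......♣.♣...═...┃··
  ┃·█···█┃         ........~.~~......♣♣.#..♣..┃··
  ┃····█·┃         ..................♣..#..♣..┃·█
  ┃█·····┃         ..........~.............♣.♣┃·█
  ┃·██···┗━━━━━━━━━━━━━━━━━━━━━━━━━━━━━━━━━━━━┛··
  ┃███····███··█··█··┃         ┗━━━━━━━━━━━━━━━━━
  ┃█···█··█·····███··┃                           
  ┃·█···█·····█······┃                           
  ┃··█·███··█········┃                           
  ┃····██······█····█┃                           
  ┃██···███·█··██·█··┃                           


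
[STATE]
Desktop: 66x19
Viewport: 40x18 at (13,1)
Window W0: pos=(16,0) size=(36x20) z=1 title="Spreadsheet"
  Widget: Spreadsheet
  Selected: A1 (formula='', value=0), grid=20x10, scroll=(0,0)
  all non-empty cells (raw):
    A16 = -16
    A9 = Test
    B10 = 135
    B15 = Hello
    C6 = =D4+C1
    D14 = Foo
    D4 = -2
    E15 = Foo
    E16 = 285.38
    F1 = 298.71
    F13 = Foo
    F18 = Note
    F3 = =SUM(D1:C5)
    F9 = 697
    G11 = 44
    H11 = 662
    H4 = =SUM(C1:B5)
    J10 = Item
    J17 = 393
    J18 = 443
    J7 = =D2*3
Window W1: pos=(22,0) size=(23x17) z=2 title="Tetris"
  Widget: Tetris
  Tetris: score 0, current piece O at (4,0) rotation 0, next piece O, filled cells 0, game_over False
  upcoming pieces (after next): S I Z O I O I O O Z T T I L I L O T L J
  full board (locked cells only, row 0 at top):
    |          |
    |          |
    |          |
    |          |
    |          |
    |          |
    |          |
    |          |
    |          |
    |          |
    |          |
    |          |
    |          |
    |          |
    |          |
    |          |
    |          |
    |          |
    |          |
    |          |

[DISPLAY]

   ┃ Spre┃ Tetris              ┃      ┃ 
   ┠─────┠─────────────────────┨──────┨ 
   ┃A1:  ┃          │Next:     ┃      ┃ 
   ┃     ┃          │▓▓        ┃   D  ┃ 
   ┃-----┃          │▓▓        ┃------┃ 
   ┃  1  ┃          │          ┃      ┃ 
   ┃  2  ┃          │          ┃      ┃ 
   ┃  3  ┃          │          ┃      ┃ 
   ┃  4  ┃          │Score:    ┃      ┃ 
   ┃  5  ┃          │0         ┃      ┃ 
   ┃  6  ┃          │          ┃      ┃ 
   ┃  7  ┃          │          ┃      ┃ 
   ┃  8  ┃          │          ┃      ┃ 
   ┃  9 T┃          │          ┃      ┃ 
   ┃ 10  ┃          │          ┃      ┃ 
   ┃ 11  ┗━━━━━━━━━━━━━━━━━━━━━┛      ┃ 
   ┃ 12        0       0       0      ┃ 
   ┃ 13        0       0       0      ┃ 


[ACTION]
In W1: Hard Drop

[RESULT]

   ┃ Spre┃ Tetris              ┃      ┃ 
   ┠─────┠─────────────────────┨──────┨ 
   ┃A1:  ┃          │Next:     ┃      ┃ 
   ┃     ┃          │ ░░       ┃   D  ┃ 
   ┃-----┃          │░░        ┃------┃ 
   ┃  1  ┃          │          ┃      ┃ 
   ┃  2  ┃          │          ┃      ┃ 
   ┃  3  ┃          │          ┃      ┃ 
   ┃  4  ┃          │Score:    ┃      ┃ 
   ┃  5  ┃          │0         ┃      ┃ 
   ┃  6  ┃          │          ┃      ┃ 
   ┃  7  ┃          │          ┃      ┃ 
   ┃  8  ┃          │          ┃      ┃ 
   ┃  9 T┃    ▓▓    │          ┃      ┃ 
   ┃ 10  ┃    ▓▓    │          ┃      ┃ 
   ┃ 11  ┗━━━━━━━━━━━━━━━━━━━━━┛      ┃ 
   ┃ 12        0       0       0      ┃ 
   ┃ 13        0       0       0      ┃ 


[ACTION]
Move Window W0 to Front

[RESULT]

   ┃ Spreadsheet                      ┃ 
   ┠──────────────────────────────────┨ 
   ┃A1:                               ┃ 
   ┃       A       B       C       D  ┃ 
   ┃----------------------------------┃ 
   ┃  1      [0]       0       0      ┃ 
   ┃  2        0       0       0      ┃ 
   ┃  3        0       0       0      ┃ 
   ┃  4        0       0       0      ┃ 
   ┃  5        0       0       0      ┃ 
   ┃  6        0       0      -2      ┃ 
   ┃  7        0       0       0      ┃ 
   ┃  8        0       0       0      ┃ 
   ┃  9 Test           0       0      ┃ 
   ┃ 10        0     135       0      ┃ 
   ┃ 11        0       0       0      ┃ 
   ┃ 12        0       0       0      ┃ 
   ┃ 13        0       0       0      ┃ 


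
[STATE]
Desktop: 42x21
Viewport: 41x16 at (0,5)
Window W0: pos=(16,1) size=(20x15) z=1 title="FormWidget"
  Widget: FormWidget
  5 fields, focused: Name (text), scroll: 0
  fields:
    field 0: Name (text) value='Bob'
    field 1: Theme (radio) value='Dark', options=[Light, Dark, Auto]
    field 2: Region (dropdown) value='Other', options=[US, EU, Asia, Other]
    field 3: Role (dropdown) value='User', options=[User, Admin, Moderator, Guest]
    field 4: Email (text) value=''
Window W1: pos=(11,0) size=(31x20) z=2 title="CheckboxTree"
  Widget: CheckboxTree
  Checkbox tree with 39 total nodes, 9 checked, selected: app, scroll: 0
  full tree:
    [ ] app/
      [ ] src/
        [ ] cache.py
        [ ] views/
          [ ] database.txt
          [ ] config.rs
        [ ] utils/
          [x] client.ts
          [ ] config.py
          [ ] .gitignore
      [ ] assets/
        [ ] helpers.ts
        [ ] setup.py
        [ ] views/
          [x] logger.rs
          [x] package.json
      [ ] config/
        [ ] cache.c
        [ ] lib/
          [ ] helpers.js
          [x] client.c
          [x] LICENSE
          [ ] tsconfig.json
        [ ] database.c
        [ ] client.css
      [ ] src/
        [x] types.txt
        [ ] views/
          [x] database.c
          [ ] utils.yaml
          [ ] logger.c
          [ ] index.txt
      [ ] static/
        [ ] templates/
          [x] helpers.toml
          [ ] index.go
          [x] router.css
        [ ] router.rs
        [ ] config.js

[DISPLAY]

           ┃     [ ] cache.py            
           ┃     [ ] views/              
           ┃       [ ] database.txt      
           ┃       [ ] config.rs         
           ┃     [-] utils/              
           ┃       [x] client.ts         
           ┃       [ ] config.py         
           ┃       [ ] .gitignore        
           ┃   [-] assets/               
           ┃     [ ] helpers.ts          
           ┃     [ ] setup.py            
           ┃     [x] views/              
           ┃       [x] logger.rs         
           ┃       [x] package.json      
           ┗━━━━━━━━━━━━━━━━━━━━━━━━━━━━━
                                         


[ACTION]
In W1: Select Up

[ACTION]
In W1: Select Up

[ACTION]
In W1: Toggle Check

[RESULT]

           ┃     [x] cache.py            
           ┃     [x] views/              
           ┃       [x] database.txt      
           ┃       [x] config.rs         
           ┃     [x] utils/              
           ┃       [x] client.ts         
           ┃       [x] config.py         
           ┃       [x] .gitignore        
           ┃   [x] assets/               
           ┃     [x] helpers.ts          
           ┃     [x] setup.py            
           ┃     [x] views/              
           ┃       [x] logger.rs         
           ┃       [x] package.json      
           ┗━━━━━━━━━━━━━━━━━━━━━━━━━━━━━
                                         


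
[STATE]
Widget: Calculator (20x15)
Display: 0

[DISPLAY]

                   0
┌───┬───┬───┬───┐   
│ 7 │ 8 │ 9 │ ÷ │   
├───┼───┼───┼───┤   
│ 4 │ 5 │ 6 │ × │   
├───┼───┼───┼───┤   
│ 1 │ 2 │ 3 │ - │   
├───┼───┼───┼───┤   
│ 0 │ . │ = │ + │   
├───┼───┼───┼───┤   
│ C │ MC│ MR│ M+│   
└───┴───┴───┴───┘   
                    
                    
                    


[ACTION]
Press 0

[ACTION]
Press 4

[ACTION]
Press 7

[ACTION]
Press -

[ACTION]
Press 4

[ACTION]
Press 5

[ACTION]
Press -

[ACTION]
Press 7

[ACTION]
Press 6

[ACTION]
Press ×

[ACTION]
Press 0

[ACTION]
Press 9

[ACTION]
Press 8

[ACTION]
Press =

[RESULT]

               -7252
┌───┬───┬───┬───┐   
│ 7 │ 8 │ 9 │ ÷ │   
├───┼───┼───┼───┤   
│ 4 │ 5 │ 6 │ × │   
├───┼───┼───┼───┤   
│ 1 │ 2 │ 3 │ - │   
├───┼───┼───┼───┤   
│ 0 │ . │ = │ + │   
├───┼───┼───┼───┤   
│ C │ MC│ MR│ M+│   
└───┴───┴───┴───┘   
                    
                    
                    


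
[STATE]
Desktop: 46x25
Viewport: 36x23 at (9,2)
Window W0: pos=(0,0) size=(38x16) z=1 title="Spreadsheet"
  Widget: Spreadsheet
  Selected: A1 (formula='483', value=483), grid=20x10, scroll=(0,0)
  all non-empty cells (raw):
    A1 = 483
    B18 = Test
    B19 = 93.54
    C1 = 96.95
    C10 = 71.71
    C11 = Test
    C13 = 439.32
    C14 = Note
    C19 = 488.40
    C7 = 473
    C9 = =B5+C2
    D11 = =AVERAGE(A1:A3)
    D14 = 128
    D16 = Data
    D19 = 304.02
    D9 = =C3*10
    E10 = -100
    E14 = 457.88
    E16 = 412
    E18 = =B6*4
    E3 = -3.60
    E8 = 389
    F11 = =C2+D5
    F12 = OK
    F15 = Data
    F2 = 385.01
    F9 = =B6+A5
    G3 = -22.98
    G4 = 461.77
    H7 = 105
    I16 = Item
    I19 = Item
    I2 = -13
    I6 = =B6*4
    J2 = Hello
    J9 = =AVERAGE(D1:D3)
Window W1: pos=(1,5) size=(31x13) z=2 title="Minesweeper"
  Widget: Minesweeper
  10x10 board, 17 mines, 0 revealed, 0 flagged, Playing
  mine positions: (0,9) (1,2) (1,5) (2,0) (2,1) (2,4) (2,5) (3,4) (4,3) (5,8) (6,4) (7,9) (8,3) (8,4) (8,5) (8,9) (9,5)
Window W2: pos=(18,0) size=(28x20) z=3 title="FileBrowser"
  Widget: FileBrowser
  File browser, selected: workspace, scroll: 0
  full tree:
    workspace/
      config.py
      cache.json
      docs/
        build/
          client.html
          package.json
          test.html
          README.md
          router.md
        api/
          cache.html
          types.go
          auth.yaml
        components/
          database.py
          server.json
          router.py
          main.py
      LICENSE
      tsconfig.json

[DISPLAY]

─────────┠──────────────────────────
         ┃> [-] workspace/          
       B ┃    config.py             
━━━━━━━━━┃    cache.json            
eeper    ┃    [+] docs/             
─────────┃    LICENSE               
■■■      ┃    tsconfig.json         
■■■      ┃                          
■■■      ┃                          
■■■      ┃                          
■■■      ┃                          
■■■      ┃                          
■■■      ┃                          
■■■      ┃                          
■■■      ┃                          
━━━━━━━━━┃                          
         ┃                          
         ┗━━━━━━━━━━━━━━━━━━━━━━━━━━
                                    
                                    
                                    
                                    
                                    


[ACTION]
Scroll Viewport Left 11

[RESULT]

┠─────────────────┠─────────────────
┃A1: 483          ┃> [-] workspace/ 
┃       A       B ┃    config.py    
┃┏━━━━━━━━━━━━━━━━┃    cache.json   
┃┃ Minesweeper    ┃    [+] docs/    
┃┠────────────────┃    LICENSE      
┃┃■■■■■■■■■■      ┃    tsconfig.json
┃┃■■■■■■■■■■      ┃                 
┃┃■■■■■■■■■■      ┃                 
┃┃■■■■■■■■■■      ┃                 
┃┃■■■■■■■■■■      ┃                 
┃┃■■■■■■■■■■      ┃                 
┃┃■■■■■■■■■■      ┃                 
┗┃■■■■■■■■■■      ┃                 
 ┃■■■■■■■■■■      ┃                 
 ┗━━━━━━━━━━━━━━━━┃                 
                  ┃                 
                  ┗━━━━━━━━━━━━━━━━━
                                    
                                    
                                    
                                    
                                    


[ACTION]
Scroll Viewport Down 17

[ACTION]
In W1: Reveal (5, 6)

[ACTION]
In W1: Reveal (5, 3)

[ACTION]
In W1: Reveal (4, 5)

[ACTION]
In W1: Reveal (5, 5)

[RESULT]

┠─────────────────┠─────────────────
┃A1: 483          ┃> [-] workspace/ 
┃       A       B ┃    config.py    
┃┏━━━━━━━━━━━━━━━━┃    cache.json   
┃┃ Minesweeper    ┃    [+] docs/    
┃┠────────────────┃    LICENSE      
┃┃■■■■■■1 1■      ┃    tsconfig.json
┃┃■■■■■■2 11      ┃                 
┃┃■■■■■■2         ┃                 
┃┃■■■■■31         ┃                 
┃┃■■■■■1 111      ┃                 
┃┃■■■2■1 1■■      ┃                 
┃┃■■■■■1 12■      ┃                 
┗┃■■■■■31 2■      ┃                 
 ┃■■■■■■2 2■      ┃                 
 ┗━━━━━━━━━━━━━━━━┃                 
                  ┃                 
                  ┗━━━━━━━━━━━━━━━━━
                                    
                                    
                                    
                                    
                                    
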